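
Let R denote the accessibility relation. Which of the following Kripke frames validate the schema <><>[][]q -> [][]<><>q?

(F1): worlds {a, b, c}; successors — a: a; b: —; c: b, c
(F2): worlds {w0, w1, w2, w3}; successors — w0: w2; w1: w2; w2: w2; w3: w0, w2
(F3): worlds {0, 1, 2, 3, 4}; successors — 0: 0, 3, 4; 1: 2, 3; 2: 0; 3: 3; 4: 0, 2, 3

(F2), (F3)

This is the axiom for a generalized confluence (Geach) condition; its first-order frame correspondent is forall x forall y forall z ((x R^2 y & x R^2 z) -> exists w (y R^2 w & z R^2 w)).
(F1): fails — cR²b, cR²b but no w with bR²w and bR²w.
(F2): condition met.
(F3): condition met.
Valid on: (F2), (F3).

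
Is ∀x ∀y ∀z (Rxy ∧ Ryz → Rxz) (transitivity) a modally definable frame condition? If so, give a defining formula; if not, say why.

Yes, by □q → □□q

This is a Sahlqvist condition; the 4 axiom □q → □□q defines it.
Suppose □q→□□q is valid. Take Rxy, Ryz and set V(q)={w : Rxw}. Then □q at x, so □□q at x, so □q at y, so q at z, i.e. Rxz.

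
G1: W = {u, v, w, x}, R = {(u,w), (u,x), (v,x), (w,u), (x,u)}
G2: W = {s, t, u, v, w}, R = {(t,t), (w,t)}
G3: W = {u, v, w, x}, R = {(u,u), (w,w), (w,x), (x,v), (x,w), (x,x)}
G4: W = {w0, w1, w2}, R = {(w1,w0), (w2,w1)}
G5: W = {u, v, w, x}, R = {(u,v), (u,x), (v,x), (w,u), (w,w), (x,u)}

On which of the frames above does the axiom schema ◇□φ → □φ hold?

G2

The schema corresponds to the Euclidean property: ∀x ∀y ∀z (Rxy ∧ Rxz → Ryz).
G1: fails — Ruw and Ruw but not Rww.
G2: ✓.
G3: fails — Rxw and Rxv but not Rwv.
G4: fails — Rw1w0 and Rw1w0 but not Rw0w0.
G5: fails — Ruv and Ruv but not Rvv.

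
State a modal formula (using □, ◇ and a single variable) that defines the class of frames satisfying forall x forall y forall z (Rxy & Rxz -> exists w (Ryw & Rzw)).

This is convergence; the standard corresponding axiom is .2: ◇□q → □◇q.

◇□q → □◇q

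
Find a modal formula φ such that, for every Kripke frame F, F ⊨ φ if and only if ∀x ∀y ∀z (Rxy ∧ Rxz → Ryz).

This is the Euclidean property; the standard corresponding axiom is 5: ◇s → □◇s.
Suppose ◇s→□◇s is valid. Take Rxy, Rxz and set V(s)={y}. Then ◇s at x, so □◇s at x, so ◇s at z, so some w with Rzw has s; w=y, i.e. Rzy. By symmetry of the argument, Ryz.

◇s → □◇s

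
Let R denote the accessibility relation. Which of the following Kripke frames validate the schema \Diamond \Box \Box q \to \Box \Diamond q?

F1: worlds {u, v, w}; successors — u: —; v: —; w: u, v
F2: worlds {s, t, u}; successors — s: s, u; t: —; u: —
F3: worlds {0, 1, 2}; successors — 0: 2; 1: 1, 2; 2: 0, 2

The schema corresponds to a generalized confluence (Geach) condition: \forall x \forall y \forall z ((xRy \wedge xRz) \to \exists w (y R^2 w \wedge zRw)).
F1: fails — wRu, wRu but no t with uR²t and uRt.
F2: fails — sRs, sRu but no w with sR²w and uRw.
F3: condition met.

F3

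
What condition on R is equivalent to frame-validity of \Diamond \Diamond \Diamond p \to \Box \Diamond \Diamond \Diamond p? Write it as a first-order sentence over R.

This is a Sahlqvist (Geach-type) schema ◇^3□^0p → □^1◇^3p.
Minimal-valuation argument: fix x; take any y with xR^3y and any z with xR^1z. Set V(p) to the set of worlds R-reachable from y in exactly 0 steps. Then □^0p holds at y, so the antecedent holds at x; validity forces ◇^3p at z, giving a w with zR^3w and yR^0w.
First-order correspondent: \forall x \forall y \forall z ((x R^3 y \wedge xRz) \to \exists w (y = w \wedge z R^3 w)).

\forall x \forall y \forall z ((x R^3 y \wedge xRz) \to \exists w (y = w \wedge z R^3 w))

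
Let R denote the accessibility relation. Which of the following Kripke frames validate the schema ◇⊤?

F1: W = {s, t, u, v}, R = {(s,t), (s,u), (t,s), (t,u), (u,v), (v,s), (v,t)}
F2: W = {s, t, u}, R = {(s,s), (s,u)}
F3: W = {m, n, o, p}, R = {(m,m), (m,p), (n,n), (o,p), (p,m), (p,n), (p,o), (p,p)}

This is the axiom for seriality; its first-order frame correspondent is ∀x ∃y Rxy.
F1: holds.
F2: fails — world t has no successor.
F3: holds.
Valid on: F1, F3.

F1, F3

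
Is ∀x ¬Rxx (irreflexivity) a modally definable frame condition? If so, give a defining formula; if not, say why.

No — not modally definable

Any modally definable frame class is closed under surjective bounded morphisms.
The 2-cycle (worlds 0,1 with 0→1→0) is irreflexive, and the map sending every world to a single reflexive point • is a surjective bounded morphism (forth: every edge maps to (•,•); back: every world has a successor). So any modal formula valid on the 2-cycle is also valid on the reflexive point, which is not irreflexive.
So the class is not modally definable.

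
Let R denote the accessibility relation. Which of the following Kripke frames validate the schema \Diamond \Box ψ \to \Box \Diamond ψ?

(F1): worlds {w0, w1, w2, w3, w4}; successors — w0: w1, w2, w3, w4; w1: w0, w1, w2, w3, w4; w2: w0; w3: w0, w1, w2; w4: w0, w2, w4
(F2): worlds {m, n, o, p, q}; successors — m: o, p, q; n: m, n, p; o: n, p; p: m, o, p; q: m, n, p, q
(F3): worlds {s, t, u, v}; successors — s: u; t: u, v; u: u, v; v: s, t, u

(F2), (F3)

This is the axiom for convergence; its first-order frame correspondent is \forall x \forall y \forall z (Rxy \wedge Rxz \to \exists w (Ryw \wedge Rzw)).
(F1): fails — Rw1w0 and Rw1w2 but w0 and w2 have no common successor.
(F2): ✓.
(F3): ✓.
Valid on: (F2), (F3).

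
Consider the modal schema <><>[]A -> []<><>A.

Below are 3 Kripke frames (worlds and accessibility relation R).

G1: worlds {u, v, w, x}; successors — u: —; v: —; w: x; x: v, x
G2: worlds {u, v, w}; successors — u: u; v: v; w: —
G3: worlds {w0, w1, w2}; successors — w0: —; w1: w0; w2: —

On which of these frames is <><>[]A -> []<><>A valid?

The schema corresponds to a generalized confluence (Geach) condition: forall x forall y forall z ((x R^2 y & xRz) -> exists w (yRw & z R^2 w)).
G1: fails — wR²v, wRx but no t with vRt and xR²t.
G2: satisfies the condition.
G3: satisfies the condition.
Valid on: G2, G3.

G2, G3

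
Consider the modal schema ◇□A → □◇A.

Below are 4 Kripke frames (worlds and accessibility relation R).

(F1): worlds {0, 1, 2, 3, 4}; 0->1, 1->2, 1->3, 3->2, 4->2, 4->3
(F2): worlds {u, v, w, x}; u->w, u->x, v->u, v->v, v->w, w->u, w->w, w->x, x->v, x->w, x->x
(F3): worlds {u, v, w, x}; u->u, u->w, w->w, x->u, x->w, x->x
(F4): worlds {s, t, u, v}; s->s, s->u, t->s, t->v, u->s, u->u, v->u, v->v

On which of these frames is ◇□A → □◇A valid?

(F2), (F3), (F4)

This is the axiom for convergence; its first-order frame correspondent is ∀x ∀y ∀z (Rxy ∧ Rxz → ∃w (Ryw ∧ Rzw)).
(F1): fails — R12 and R12 but 2 and 2 have no common successor.
(F2): holds.
(F3): holds.
(F4): holds.
Valid on: (F2), (F3), (F4).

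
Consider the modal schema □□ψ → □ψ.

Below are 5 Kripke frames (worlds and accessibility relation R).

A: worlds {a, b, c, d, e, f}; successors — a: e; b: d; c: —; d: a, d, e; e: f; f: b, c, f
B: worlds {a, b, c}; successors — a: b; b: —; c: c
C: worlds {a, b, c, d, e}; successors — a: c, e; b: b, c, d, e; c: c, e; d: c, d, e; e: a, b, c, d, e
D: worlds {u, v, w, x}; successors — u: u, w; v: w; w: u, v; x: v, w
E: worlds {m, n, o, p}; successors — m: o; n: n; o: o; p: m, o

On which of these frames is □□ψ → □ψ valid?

C

Frame correspondent (Sahlqvist): ∀x ∀y (Rxy → ∃z (Rxz ∧ Rzy)) — i.e. density.
A: fails — Rae but no z with Raz and Rze.
B: fails — Rab but no z with Raz and Rzb.
C: holds.
D: fails — Rvw but no z with Rvz and Rzw.
E: fails — Rpm but no z with Rpz and Rzm.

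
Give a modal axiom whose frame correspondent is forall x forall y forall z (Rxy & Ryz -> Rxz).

A defining formula is □r → □□r (the 4 axiom).
Suppose □r→□□r is valid. Take Rxy, Ryz and set V(r)={w : Rxw}. Then □r at x, so □□r at x, so □r at y, so r at z, i.e. Rxz.

□r → □□r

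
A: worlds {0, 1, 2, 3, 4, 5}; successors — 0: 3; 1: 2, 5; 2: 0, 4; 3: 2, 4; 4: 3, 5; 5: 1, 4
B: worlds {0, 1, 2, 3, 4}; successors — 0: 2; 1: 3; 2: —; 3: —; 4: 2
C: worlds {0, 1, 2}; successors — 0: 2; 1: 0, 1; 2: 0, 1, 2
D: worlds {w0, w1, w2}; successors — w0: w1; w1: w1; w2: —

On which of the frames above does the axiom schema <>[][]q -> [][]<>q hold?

Frame correspondent (Sahlqvist): forall x forall y forall z ((xRy & x R^2 z) -> exists w (y R^2 w & zRw)) — i.e. a generalized confluence (Geach) condition.
A: fails — 3R2, 3R²3 but no w with 2R²w and 3Rw.
B: satisfies the condition.
C: satisfies the condition.
D: satisfies the condition.
Valid on: B, C, D.

B, C, D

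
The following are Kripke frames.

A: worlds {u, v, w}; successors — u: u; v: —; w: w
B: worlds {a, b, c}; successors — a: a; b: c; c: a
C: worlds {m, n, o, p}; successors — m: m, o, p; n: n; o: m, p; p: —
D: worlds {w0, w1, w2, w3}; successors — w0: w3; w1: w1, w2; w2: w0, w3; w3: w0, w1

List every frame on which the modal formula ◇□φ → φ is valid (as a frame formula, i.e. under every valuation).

A

Frame correspondent (Sahlqvist): ∀x ∀y (Rxy → Ryx) — i.e. symmetry.
A: ✓.
B: fails — Rca but not Rac.
C: fails — Rop but not Rpo.
D: fails — Rw1w2 but not Rw2w1.
Valid on: A.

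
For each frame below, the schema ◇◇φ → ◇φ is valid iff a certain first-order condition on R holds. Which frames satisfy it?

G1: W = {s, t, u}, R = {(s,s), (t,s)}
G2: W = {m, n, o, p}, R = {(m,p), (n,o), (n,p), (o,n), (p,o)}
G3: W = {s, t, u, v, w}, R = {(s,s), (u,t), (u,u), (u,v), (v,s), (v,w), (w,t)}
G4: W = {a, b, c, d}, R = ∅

This is the axiom for transitivity; its first-order frame correspondent is ∀x ∀y ∀z (Rxy ∧ Ryz → Rxz).
G1: satisfies the condition.
G2: fails — Ron and Rno but not Roo.
G3: fails — Ruv and Rvw but not Ruw.
G4: satisfies the condition.
Valid on: G1, G4.

G1, G4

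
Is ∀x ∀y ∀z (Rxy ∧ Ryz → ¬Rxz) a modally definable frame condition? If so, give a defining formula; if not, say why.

Modal frame validity is preserved under surjective bounded morphisms.
The 7-cycle (worlds a,b,c,d,e,f,g with a→b→c→d→e→f→g→a) is intransitive. Mapping every world to a single reflexive point • is a surjective bounded morphism; the reflexive point is not intransitive (R••∧R•• but R••).
Hence intransitivity is not modally definable.

Not definable by any modal formula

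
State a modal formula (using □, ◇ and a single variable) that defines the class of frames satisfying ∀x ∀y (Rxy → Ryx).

q → □◇q

This is symmetry; the standard corresponding axiom is B: q → □◇q.
Suppose q→□◇q is valid. Take Rxy and set V(q)={x}. Then q at x, so □◇q at x, so ◇q at y, so some z with Ryz has q; z=x, i.e. Ryx.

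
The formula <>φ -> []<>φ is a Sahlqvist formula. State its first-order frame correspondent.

The Euclidean property

This is the 5 axiom.
Its frame correspondent is the Euclidean property — forall x forall y forall z (Rxy & Rxz -> Ryz).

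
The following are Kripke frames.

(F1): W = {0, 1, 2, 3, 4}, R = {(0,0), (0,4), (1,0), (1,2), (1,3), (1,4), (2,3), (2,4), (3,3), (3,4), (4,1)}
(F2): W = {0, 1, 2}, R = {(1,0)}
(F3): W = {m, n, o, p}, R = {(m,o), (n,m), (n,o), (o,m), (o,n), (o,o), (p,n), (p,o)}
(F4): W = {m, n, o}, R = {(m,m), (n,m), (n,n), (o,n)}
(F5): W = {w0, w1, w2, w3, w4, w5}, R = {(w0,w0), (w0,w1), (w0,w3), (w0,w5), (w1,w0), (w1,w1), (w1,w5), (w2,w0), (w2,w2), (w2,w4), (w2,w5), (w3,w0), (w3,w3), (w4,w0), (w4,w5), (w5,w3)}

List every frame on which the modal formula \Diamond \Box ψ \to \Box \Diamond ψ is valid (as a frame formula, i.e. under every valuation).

The schema corresponds to convergence: \forall x \forall y \forall z (Rxy \wedge Rxz \to \exists w (Ryw \wedge Rzw)).
(F1): fails — R00 and R04 but 0 and 4 have no common successor.
(F2): fails — R10 and R10 but 0 and 0 have no common successor.
(F3): holds.
(F4): holds.
(F5): fails — Rw0w5 and Rw0w1 but w5 and w1 have no common successor.

(F3), (F4)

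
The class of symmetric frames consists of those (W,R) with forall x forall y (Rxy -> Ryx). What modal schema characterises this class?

ψ → □◇ψ

The condition is symmetry. The B schema ψ → □◇ψ defines it.
Suppose ψ→□◇ψ is valid. Take Rxy and set V(ψ)={x}. Then ψ at x, so □◇ψ at x, so ◇ψ at y, so some z with Ryz has ψ; z=x, i.e. Ryx.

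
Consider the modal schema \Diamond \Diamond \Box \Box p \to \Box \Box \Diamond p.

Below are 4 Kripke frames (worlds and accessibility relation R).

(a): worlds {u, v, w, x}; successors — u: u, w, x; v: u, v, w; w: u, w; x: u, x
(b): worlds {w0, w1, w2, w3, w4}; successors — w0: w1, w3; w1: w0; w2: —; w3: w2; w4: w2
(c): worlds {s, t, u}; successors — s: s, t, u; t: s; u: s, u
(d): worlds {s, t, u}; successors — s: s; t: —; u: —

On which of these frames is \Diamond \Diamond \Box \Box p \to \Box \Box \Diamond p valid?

The schema corresponds to a generalized confluence (Geach) condition: \forall x \forall y \forall z ((x R^2 y \wedge x R^2 z) \to \exists w (y R^2 w \wedge zRw)).
(a): holds.
(b): fails — w0R²w0, w0R²w0 but no w with w0R²w and w0Rw.
(c): holds.
(d): holds.
Valid on: (a), (c), (d).

(a), (c), (d)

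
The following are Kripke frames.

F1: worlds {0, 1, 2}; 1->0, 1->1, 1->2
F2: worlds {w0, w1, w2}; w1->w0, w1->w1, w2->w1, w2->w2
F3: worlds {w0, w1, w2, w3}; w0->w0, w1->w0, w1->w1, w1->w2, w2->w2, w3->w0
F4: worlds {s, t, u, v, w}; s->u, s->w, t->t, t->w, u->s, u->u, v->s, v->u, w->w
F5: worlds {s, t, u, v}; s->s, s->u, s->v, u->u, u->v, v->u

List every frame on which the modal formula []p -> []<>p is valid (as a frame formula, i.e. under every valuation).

This is the axiom for a generalized confluence (Geach) condition; its first-order frame correspondent is forall x forall z (xRz -> exists w (xRw & zRw)).
F1: fails — 1R0 but no w with 1Rw and 0Rw.
F2: fails — w1Rw0 but no w with w1Rw and w0Rw.
F3: condition met.
F4: condition met.
F5: condition met.
Valid on: F3, F4, F5.

F3, F4, F5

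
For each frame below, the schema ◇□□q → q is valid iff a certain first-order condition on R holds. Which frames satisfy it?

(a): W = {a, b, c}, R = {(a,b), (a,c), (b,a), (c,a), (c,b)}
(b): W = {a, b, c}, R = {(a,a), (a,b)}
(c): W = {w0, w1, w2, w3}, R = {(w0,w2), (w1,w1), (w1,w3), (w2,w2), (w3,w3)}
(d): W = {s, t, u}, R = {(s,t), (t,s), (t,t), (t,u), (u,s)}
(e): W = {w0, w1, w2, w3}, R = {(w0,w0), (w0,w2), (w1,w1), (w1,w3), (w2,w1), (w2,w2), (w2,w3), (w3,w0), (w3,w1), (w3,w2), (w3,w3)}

(d), (e)

The schema corresponds to a generalized confluence (Geach) condition: ∀x ∀y (xRy → ∃w (yR²w ∧ x = w)).
(a): fails — aRb but no w with bR²w and a=w.
(b): fails — aRb but no w with bR²w and a=w.
(c): fails — w0Rw2 but no w with w2R²w and w0=w.
(d): condition met.
(e): condition met.
Valid on: (d), (e).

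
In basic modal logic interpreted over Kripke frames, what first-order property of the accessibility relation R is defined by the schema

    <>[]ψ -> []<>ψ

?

convergence: forall x forall y forall z (Rxy & Rxz -> exists w (Ryw & Rzw))

Suppose ◇□ψ→□◇ψ is valid. Take Rxy, Rxz and set V(ψ)={w : Ryw}. Then □ψ at y so ◇□ψ at x, so □◇ψ at x, so ◇ψ at z, giving w with Rzw and Ryw.
The converse is a direct semantic check.
Frame condition: forall x forall y forall z (Rxy & Rxz -> exists w (Ryw & Rzw)).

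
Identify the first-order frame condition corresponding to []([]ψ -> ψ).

Suppose □(□ψ→ψ) is valid. Take Rxy and set V(ψ)={w : Ryw}. Then at y, □ψ holds; since □(□ψ→ψ) at x, □ψ→ψ at y, so ψ at y, i.e. Ryy.
Conversely, any frame satisfying forall x forall y (Rxy -> Ryy) validates the schema.
So the correspondent is shift-reflexivity.

shift-reflexivity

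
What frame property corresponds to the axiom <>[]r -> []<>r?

convergence: forall x forall y forall z (Rxy & Rxz -> exists w (Ryw & Rzw))

This schema is the .2 axiom.
Its frame correspondent is convergence — forall x forall y forall z (Rxy & Rxz -> exists w (Ryw & Rzw)).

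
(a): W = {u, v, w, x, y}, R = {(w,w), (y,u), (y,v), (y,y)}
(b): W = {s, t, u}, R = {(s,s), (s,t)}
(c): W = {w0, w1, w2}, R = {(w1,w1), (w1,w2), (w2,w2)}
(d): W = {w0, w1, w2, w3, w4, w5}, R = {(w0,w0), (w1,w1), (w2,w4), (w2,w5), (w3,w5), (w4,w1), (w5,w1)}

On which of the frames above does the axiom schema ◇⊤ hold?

This is the axiom for seriality; its first-order frame correspondent is ∀x ∃y Rxy.
(a): fails — world u has no successor.
(b): fails — world t has no successor.
(c): fails — world w0 has no successor.
(d): holds.

(d)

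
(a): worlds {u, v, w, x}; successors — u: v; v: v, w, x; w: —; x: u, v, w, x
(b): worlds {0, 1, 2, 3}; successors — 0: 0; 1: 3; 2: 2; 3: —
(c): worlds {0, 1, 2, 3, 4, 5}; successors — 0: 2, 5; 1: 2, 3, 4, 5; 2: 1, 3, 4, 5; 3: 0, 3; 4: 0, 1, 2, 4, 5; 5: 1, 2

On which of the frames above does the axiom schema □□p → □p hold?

(a), (c)

This is the axiom for density; its first-order frame correspondent is ∀x ∀y (Rxy → ∃z (Rxz ∧ Rzy)).
(a): satisfies the condition.
(b): fails — R13 but no z with R1z and Rz3.
(c): satisfies the condition.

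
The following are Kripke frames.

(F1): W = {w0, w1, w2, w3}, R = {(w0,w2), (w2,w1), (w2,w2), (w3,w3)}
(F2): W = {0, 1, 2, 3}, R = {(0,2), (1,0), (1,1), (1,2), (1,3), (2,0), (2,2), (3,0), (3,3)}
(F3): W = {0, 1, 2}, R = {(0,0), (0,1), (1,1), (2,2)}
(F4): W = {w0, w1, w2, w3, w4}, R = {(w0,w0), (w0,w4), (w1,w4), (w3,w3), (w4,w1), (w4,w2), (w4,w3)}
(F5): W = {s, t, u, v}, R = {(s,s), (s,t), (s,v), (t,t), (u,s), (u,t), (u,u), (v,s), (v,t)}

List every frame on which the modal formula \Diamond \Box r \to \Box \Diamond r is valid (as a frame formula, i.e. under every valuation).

(F3), (F5)

The schema corresponds to convergence: \forall x \forall y \forall z (Rxy \wedge Rxz \to \exists w (Ryw \wedge Rzw)).
(F1): fails — Rw2w1 and Rw2w1 but w1 and w1 have no common successor.
(F2): fails — R10 and R13 but 0 and 3 have no common successor.
(F3): satisfies the condition.
(F4): fails — Rw0w4 and Rw0w0 but w4 and w0 have no common successor.
(F5): satisfies the condition.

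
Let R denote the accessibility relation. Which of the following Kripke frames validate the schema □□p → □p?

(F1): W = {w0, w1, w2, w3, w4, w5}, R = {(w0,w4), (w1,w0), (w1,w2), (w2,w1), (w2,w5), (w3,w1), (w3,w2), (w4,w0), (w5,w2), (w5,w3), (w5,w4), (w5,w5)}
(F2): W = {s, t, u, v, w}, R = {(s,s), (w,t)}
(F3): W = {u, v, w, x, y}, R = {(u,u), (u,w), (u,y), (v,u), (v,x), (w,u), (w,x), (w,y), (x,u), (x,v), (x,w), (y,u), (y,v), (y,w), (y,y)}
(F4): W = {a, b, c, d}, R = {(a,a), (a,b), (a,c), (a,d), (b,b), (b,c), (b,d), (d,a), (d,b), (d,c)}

(F4)

This is the axiom for density; its first-order frame correspondent is ∀x ∀y (Rxy → ∃z (Rxz ∧ Rzy)).
(F1): fails — Rw1w2 but no z with Rw1z and Rzw2.
(F2): fails — Rwt but no z with Rwz and Rzt.
(F3): fails — Rwx but no z with Rwz and Rzx.
(F4): ✓.
Valid on: (F4).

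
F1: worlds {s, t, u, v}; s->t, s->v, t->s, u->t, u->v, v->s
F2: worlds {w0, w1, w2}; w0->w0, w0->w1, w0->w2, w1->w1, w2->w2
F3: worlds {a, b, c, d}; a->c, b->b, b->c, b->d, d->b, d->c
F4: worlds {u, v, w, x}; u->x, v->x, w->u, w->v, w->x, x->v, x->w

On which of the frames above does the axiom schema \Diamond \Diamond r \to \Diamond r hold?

Frame correspondent (Sahlqvist): \forall x \forall y \forall z (Rxy \wedge Ryz \to Rxz) — i.e. transitivity.
F1: fails — Ruv and Rvs but not Rus.
F2: condition met.
F3: fails — Rdb and Rbd but not Rdd.
F4: fails — Rxw and Rwu but not Rxu.
Valid on: F2.

F2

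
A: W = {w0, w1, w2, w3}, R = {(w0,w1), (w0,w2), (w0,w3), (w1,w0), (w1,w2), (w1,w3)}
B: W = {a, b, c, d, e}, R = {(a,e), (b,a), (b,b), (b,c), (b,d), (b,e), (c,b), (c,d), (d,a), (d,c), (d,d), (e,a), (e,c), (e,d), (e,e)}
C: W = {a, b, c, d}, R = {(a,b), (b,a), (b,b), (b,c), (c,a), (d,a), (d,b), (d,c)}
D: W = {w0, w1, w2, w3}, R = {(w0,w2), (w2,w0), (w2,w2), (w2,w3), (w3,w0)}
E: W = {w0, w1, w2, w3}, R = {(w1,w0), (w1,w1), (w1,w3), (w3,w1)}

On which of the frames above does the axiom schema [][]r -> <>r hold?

B

The schema corresponds to a generalized confluence (Geach) condition: forall x exists w (x R^2 w & xRw).
A: fails — at w2 but no w with w2R²w and w2Rw.
B: ✓.
C: fails — at c but no w with cR²w and cRw.
D: fails — at w1 but no w with w1R²w and w1Rw.
E: fails — at w0 but no w with w0R²w and w0Rw.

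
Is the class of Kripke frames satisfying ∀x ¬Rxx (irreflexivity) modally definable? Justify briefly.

No

Any modally definable frame class is closed under surjective bounded morphisms.
The 3-cycle (worlds a,b,c with a→b→c→a) is irreflexive, and the map sending every world to a single reflexive point • is a surjective bounded morphism (forth: every edge maps to (•,•); back: every world has a successor). So any modal formula valid on the 3-cycle is also valid on the reflexive point, which is not irreflexive.
So no modal formula (or set of formulas) defines exactly the irreflexive frames.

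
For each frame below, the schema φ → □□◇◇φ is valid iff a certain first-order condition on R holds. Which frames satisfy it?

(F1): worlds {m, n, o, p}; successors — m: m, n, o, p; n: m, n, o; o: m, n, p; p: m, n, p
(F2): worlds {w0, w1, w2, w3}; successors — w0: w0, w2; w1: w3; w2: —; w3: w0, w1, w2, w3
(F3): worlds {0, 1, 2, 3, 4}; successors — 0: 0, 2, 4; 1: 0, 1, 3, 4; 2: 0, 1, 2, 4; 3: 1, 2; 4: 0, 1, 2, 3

(F1), (F3)

This is the axiom for a generalized confluence (Geach) condition; its first-order frame correspondent is ∀x ∀z (xR²z → ∃w (x = w ∧ zR²w)).
(F1): holds.
(F2): fails — w0R²w2 but no w with w0=w and w2R²w.
(F3): holds.
Valid on: (F1), (F3).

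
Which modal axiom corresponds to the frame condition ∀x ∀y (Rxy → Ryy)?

The condition is shift-reflexivity. The T□ schema □(□ψ → ψ) defines it.
Suppose □(□ψ→ψ) is valid. Take Rxy and set V(ψ)={w : Ryw}. Then at y, □ψ holds; since □(□ψ→ψ) at x, □ψ→ψ at y, so ψ at y, i.e. Ryy.

□(□ψ → ψ)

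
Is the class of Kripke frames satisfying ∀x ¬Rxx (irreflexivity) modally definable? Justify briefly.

If a class were modally definable it would be closed under surjective bounded morphisms (Goldblatt–Thomason).
The 2-cycle (worlds a,b with a→b→a) is irreflexive, and the map sending every world to a single reflexive point • is a surjective bounded morphism (forth: every edge maps to (•,•); back: every world has a successor). So any modal formula valid on the 2-cycle is also valid on the reflexive point, which is not irreflexive.
So no modal formula (or set of formulas) defines exactly the irreflexive frames.

Not modally definable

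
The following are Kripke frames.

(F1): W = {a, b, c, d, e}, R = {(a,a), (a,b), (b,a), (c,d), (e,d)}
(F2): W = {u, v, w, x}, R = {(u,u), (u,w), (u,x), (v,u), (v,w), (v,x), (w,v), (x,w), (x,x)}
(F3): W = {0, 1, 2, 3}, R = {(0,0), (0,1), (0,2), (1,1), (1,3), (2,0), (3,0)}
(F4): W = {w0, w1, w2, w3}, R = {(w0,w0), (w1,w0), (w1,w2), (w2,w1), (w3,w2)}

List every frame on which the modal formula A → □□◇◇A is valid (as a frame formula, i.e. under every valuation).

The schema corresponds to a generalized confluence (Geach) condition: ∀x ∀z (xR²z → ∃w (x = w ∧ zR²w)).
(F1): condition met.
(F2): fails — uR²x but no t with u=t and xR²t.
(F3): fails — 2R²1 but no w with 2=w and 1R²w.
(F4): fails — w1R²w0 but no w with w1=w and w0R²w.

(F1)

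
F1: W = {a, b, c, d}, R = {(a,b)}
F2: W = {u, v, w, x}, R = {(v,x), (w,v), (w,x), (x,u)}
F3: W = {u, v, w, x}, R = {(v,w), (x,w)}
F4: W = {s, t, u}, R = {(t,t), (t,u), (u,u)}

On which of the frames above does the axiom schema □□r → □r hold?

The schema corresponds to density: ∀x ∀y (Rxy → ∃z (Rxz ∧ Rzy)).
F1: fails — Rab but no z with Raz and Rzb.
F2: fails — Rxu but no z with Rxz and Rzu.
F3: fails — Rxw but no z with Rxz and Rzw.
F4: satisfies the condition.

F4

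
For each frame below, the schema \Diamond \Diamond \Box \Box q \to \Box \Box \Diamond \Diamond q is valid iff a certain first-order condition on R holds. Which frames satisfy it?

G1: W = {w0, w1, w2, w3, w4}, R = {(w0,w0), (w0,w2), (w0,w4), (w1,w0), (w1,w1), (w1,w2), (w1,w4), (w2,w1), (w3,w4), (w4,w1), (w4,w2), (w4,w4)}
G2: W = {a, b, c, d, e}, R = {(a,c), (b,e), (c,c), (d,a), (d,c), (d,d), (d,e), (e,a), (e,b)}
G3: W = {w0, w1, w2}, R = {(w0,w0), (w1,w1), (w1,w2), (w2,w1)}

G1, G3

Frame correspondent (Sahlqvist): \forall x \forall y \forall z ((x R^2 y \wedge x R^2 z) \to \exists w (y R^2 w \wedge z R^2 w)) — i.e. a generalized confluence (Geach) condition.
G1: ✓.
G2: fails — bR²a, bR²b but no w with aR²w and bR²w.
G3: ✓.
Valid on: G1, G3.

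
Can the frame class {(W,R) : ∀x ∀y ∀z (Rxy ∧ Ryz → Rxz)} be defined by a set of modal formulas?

Yes — defined by □p → □□p

This is a Sahlqvist condition; the 4 axiom □p → □□p defines it.
Suppose □p→□□p is valid. Take Rxy, Ryz and set V(p)={w : Rxw}. Then □p at x, so □□p at x, so □p at y, so p at z, i.e. Rxz.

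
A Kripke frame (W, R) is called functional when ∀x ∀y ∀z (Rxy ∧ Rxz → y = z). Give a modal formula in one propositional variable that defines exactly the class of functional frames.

This is partial functionality; the standard corresponding axiom is CD: ◇p → □p.
Suppose ◇p→□p is valid. Take Rxy, Rxz and set V(p)={y}. Then ◇p at x, so □p at x, so p at z, i.e. z=y.

◇p → □p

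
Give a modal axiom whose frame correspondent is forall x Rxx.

□q → q

This is reflexivity; the standard corresponding axiom is T: □q → q.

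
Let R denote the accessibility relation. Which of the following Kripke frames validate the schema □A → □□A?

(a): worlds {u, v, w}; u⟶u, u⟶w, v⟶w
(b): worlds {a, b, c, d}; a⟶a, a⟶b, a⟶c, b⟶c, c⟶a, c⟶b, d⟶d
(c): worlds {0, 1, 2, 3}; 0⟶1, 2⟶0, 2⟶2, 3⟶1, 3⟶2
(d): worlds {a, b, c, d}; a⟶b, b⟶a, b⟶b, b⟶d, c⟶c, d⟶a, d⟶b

(a)

The schema corresponds to transitivity: ∀x ∀y ∀z (Rxy ∧ Ryz → Rxz).
(a): holds.
(b): fails — Rbc and Rcb but not Rbb.
(c): fails — R32 and R20 but not R30.
(d): fails — Rab and Rba but not Raa.
Valid on: (a).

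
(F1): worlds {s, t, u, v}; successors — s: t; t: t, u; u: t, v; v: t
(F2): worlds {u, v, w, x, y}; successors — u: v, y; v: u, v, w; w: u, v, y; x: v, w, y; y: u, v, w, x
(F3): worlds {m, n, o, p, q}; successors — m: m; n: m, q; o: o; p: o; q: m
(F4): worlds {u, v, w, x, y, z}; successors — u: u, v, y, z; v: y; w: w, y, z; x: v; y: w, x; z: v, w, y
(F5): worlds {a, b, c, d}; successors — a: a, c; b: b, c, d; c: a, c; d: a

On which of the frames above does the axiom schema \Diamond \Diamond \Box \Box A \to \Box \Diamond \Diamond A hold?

Frame correspondent (Sahlqvist): \forall x \forall y \forall z ((x R^2 y \wedge xRz) \to \exists w (y R^2 w \wedge z R^2 w)) — i.e. a generalized confluence (Geach) condition.
(F1): holds.
(F2): holds.
(F3): holds.
(F4): fails — uR²x, uRv but no t with xR²t and vR²t.
(F5): holds.
Valid on: (F1), (F2), (F3), (F5).

(F1), (F2), (F3), (F5)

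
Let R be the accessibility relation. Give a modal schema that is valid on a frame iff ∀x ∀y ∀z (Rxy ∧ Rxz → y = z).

A defining formula is ◇s → □s (the CD axiom).
Suppose ◇s→□s is valid. Take Rxy, Rxz and set V(s)={y}. Then ◇s at x, so □s at x, so s at z, i.e. z=y.

◇s → □s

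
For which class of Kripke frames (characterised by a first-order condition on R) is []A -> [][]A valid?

transitivity: forall x forall y forall z (Rxy & Ryz -> Rxz)

This schema is the 4 axiom.
Its frame correspondent is transitivity — forall x forall y forall z (Rxy & Ryz -> Rxz).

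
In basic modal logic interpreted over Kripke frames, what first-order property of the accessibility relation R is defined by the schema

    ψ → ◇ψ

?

This schema is equivalent to the T axiom □ψ → ψ.
Its frame correspondent is reflexivity — ∀x Rxx.

reflexivity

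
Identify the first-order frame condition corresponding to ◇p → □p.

partial functionality

This is the CD axiom.
Its frame correspondent is partial functionality — ∀x ∀y ∀z (Rxy ∧ Rxz → y = z).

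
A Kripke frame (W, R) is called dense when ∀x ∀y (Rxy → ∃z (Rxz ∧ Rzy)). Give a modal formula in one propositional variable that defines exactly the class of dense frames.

□□s → □s

A defining formula is □□s → □s (the C4 axiom).
Suppose □□s→□s is valid. Take Rxy and set V(s)={w : xR²w}. Then □□s at x, so □s at x, so s at y, i.e. ∃z(Rxz∧Rzy).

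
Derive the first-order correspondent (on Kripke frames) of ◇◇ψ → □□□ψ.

∀x ∀y ∀z ((xR²y ∧ xR³z) → ∃w (y = w ∧ z = w))

This is a Sahlqvist (Geach-type) schema ◇^2□^0ψ → □^3◇^0ψ.
First-order correspondent: ∀x ∀y ∀z ((xR²y ∧ xR³z) → ∃w (y = w ∧ z = w)).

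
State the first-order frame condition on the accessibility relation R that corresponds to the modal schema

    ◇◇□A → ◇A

This is a Sahlqvist (Geach-type) schema ◇^2□^1A → □^0◇^1A.
Minimal-valuation argument: fix x; take any y with xR^2y and any z with xR^0z. Set V(A) to the set of worlds R-reachable from y in exactly 1 step. Then □^1A holds at y, so the antecedent holds at x; validity forces ◇^1A at z, giving a w with zR^1w and yR^1w.
First-order correspondent: ∀x ∀y (xR²y → ∃w (yRw ∧ xRw)).

∀x ∀y (xR²y → ∃w (yRw ∧ xRw))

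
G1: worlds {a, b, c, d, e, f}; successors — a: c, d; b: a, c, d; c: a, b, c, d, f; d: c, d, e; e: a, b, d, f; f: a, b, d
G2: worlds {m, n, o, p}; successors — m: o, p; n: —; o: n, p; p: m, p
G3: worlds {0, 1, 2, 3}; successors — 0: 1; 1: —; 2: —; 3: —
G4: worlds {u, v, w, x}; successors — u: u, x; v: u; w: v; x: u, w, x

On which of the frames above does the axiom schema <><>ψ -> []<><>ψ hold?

G3

Frame correspondent (Sahlqvist): forall x forall y forall z ((x R^2 y & xRz) -> exists w (y = w & z R^2 w)) — i.e. a generalized confluence (Geach) condition.
G1: fails — cR²b, cRf but no w with b=w and fR²w.
G2: fails — mR²n, mRo but no w with n=w and oR²w.
G3: satisfies the condition.
G4: fails — xR²v, xRu but no t with v=t and uR²t.
Valid on: G3.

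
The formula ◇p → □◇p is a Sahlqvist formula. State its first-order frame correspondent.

Suppose ◇p→□◇p is valid. Take Rxy, Rxz and set V(p)={y}. Then ◇p at x, so □◇p at x, so ◇p at z, so some w with Rzw has p; w=y, i.e. Rzy. By symmetry of the argument, Ryz.

the Euclidean property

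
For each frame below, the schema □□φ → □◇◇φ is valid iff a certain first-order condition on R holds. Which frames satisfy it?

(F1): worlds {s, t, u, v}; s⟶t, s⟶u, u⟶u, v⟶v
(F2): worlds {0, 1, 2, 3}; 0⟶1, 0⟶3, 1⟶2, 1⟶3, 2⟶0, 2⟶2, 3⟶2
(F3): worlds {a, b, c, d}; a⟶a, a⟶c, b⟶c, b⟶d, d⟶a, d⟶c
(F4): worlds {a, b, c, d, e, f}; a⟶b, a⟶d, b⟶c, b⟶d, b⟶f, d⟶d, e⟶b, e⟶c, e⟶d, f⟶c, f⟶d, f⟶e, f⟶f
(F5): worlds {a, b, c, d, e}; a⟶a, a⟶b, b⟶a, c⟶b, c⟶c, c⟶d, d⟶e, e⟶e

(F2), (F5)

Frame correspondent (Sahlqvist): ∀x ∀z (xRz → ∃w (xR²w ∧ zR²w)) — i.e. a generalized confluence (Geach) condition.
(F1): fails — sRt but no w with sR²w and tR²w.
(F2): satisfies the condition.
(F3): fails — aRc but no w with aR²w and cR²w.
(F4): fails — bRc but no w with bR²w and cR²w.
(F5): satisfies the condition.
Valid on: (F2), (F5).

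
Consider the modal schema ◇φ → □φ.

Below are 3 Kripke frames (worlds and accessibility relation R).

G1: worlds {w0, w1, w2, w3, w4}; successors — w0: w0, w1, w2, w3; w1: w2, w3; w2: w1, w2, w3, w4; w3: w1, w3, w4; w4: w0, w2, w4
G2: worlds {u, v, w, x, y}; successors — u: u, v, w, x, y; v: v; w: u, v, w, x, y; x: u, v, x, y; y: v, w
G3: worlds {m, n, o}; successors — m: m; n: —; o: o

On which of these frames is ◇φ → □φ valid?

This is the axiom for partial functionality; its first-order frame correspondent is ∀x ∀y ∀z (Rxy ∧ Rxz → y = z).
G1: fails — w0 sees both w0 and w1.
G2: fails — u sees both u and v.
G3: holds.

G3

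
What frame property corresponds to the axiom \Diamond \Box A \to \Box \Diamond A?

Convergence

Suppose ◇□A→□◇A is valid. Take Rxy, Rxz and set V(A)={w : Ryw}. Then □A at y so ◇□A at x, so □◇A at x, so ◇A at z, giving w with Rzw and Ryw.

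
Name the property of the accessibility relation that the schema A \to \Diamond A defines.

This is frame-equivalent to □A → A (substitute ¬A for A and contrapose).
Suppose □A→A is valid. At any x set V(A)={w : Rxw}. Then □A holds at x, so A holds at x, i.e. Rxx.
Conversely, on a frame with reflexivity the schema holds at every world under every valuation.
So the correspondent is reflexivity.

reflexivity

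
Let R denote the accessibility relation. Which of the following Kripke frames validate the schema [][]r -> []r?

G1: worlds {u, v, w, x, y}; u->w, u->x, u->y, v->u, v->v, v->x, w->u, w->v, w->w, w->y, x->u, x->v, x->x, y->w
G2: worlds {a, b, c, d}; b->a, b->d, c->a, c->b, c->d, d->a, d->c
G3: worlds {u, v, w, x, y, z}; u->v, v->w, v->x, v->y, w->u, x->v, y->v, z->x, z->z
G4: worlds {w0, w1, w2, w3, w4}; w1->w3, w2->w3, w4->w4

G1

Frame correspondent (Sahlqvist): forall x forall y (Rxy -> exists z (Rxz & Rzy)) — i.e. density.
G1: condition met.
G2: fails — Rdc but no z with Rdz and Rzc.
G3: fails — Ruv but no t with Rut and Rtv.
G4: fails — Rw1w3 but no z with Rw1z and Rzw3.
Valid on: G1.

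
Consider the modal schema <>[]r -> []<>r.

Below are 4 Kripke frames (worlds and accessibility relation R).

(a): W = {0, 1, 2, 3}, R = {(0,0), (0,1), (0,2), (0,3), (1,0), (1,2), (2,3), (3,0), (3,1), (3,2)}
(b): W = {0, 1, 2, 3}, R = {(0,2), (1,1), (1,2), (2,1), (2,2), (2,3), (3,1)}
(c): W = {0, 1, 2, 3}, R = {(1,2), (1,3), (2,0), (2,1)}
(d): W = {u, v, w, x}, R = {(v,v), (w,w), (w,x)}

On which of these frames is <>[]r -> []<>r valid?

The schema corresponds to convergence: forall x forall y forall z (Rxy & Rxz -> exists w (Ryw & Rzw)).
(a): fails — R02 and R01 but 2 and 1 have no common successor.
(b): ✓.
(c): fails — R12 and R13 but 2 and 3 have no common successor.
(d): fails — Rww and Rwx but w and x have no common successor.
Valid on: (b).

(b)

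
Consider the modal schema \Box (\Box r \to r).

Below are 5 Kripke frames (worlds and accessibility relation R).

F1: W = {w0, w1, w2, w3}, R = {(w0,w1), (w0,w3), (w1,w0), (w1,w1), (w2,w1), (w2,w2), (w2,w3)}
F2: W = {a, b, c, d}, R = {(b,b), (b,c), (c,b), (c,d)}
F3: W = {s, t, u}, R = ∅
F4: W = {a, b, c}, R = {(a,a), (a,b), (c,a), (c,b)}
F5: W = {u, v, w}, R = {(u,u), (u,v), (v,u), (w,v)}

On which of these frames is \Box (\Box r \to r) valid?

Frame correspondent (Sahlqvist): \forall x \forall y (Rxy \to Ryy) — i.e. shift-reflexivity.
F1: fails — Rw1w0 but not Rw0w0.
F2: fails — Rbc but not Rcc.
F3: condition met.
F4: fails — Rab but not Rbb.
F5: fails — Ruv but not Rvv.
Valid on: F3.

F3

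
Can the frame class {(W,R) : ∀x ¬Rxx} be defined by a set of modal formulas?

If a class were modally definable it would be closed under surjective bounded morphisms (Goldblatt–Thomason).
The 3-cycle (worlds w0,w1,w2 with w0→w1→w2→w0) is irreflexive, and the map sending every world to a single reflexive point • is a surjective bounded morphism (forth: every edge maps to (•,•); back: every world has a successor). So any modal formula valid on the 3-cycle is also valid on the reflexive point, which is not irreflexive.
So the class is not modally definable.

Not definable by any modal formula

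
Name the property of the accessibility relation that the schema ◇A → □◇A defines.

the Euclidean property

Suppose ◇A→□◇A is valid. Take Rxy, Rxz and set V(A)={y}. Then ◇A at x, so □◇A at x, so ◇A at z, so some w with Rzw has A; w=y, i.e. Rzy. By symmetry of the argument, Ryz.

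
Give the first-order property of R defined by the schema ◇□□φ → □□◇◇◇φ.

This is a Sahlqvist (Geach-type) schema ◇^1□^2φ → □^2◇^3φ.
Minimal-valuation argument: fix x; take any y with xR^1y and any z with xR^2z. Set V(φ) to the set of worlds R-reachable from y in exactly 2 steps. Then □^2φ holds at y, so the antecedent holds at x; validity forces ◇^3φ at z, giving a w with zR^3w and yR^2w.
First-order correspondent: ∀x ∀y ∀z ((xRy ∧ xR²z) → ∃w (yR²w ∧ zR³w)).

∀x ∀y ∀z ((xRy ∧ xR²z) → ∃w (yR²w ∧ zR³w))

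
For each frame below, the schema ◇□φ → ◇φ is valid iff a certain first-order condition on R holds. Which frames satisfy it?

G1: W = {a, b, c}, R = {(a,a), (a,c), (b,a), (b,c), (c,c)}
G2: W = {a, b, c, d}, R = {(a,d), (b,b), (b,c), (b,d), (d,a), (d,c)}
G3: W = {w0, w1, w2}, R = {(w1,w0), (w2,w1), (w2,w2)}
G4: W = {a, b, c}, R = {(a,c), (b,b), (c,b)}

Frame correspondent (Sahlqvist): ∀x ∀y (xRy → ∃w (yRw ∧ xRw)) — i.e. a generalized confluence (Geach) condition.
G1: satisfies the condition.
G2: fails — aRd but no w with dRw and aRw.
G3: fails — w1Rw0 but no w with w0Rw and w1Rw.
G4: fails — aRc but no w with cRw and aRw.
Valid on: G1.

G1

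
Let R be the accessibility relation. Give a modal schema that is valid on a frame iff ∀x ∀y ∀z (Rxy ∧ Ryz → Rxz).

□p → □□p

This is transitivity; the standard corresponding axiom is 4: □p → □□p.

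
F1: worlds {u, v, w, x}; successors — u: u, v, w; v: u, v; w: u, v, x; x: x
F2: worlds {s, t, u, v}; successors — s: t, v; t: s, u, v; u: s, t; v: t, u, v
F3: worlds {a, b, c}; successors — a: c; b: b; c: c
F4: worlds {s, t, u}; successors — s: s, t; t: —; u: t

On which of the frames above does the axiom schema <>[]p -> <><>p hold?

F1, F2, F3

This is the axiom for a generalized confluence (Geach) condition; its first-order frame correspondent is forall x forall y (xRy -> exists w (yRw & x R^2 w)).
F1: ✓.
F2: ✓.
F3: ✓.
F4: fails — sRt but no w with tRw and sR²w.
Valid on: F1, F2, F3.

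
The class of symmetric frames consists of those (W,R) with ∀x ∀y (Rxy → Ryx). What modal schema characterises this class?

r → □◇r

A defining formula is r → □◇r (the B axiom).
Suppose r→□◇r is valid. Take Rxy and set V(r)={x}. Then r at x, so □◇r at x, so ◇r at y, so some z with Ryz has r; z=x, i.e. Ryx.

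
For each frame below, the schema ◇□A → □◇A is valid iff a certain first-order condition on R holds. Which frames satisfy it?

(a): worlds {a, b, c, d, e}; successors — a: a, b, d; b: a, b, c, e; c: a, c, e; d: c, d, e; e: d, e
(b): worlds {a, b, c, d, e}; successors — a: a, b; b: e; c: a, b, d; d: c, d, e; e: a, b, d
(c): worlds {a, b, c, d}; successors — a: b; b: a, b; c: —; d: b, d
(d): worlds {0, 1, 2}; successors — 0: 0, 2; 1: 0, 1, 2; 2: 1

(a), (c)

This is the axiom for convergence; its first-order frame correspondent is ∀x ∀y ∀z (Rxy ∧ Rxz → ∃w (Ryw ∧ Rzw)).
(a): ✓.
(b): fails — Rab and Raa but b and a have no common successor.
(c): ✓.
(d): fails — R00 and R02 but 0 and 2 have no common successor.
Valid on: (a), (c).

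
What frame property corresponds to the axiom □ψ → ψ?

reflexivity: ∀x Rxx

Suppose □ψ→ψ is valid. At any x set V(ψ)={w : Rxw}. Then □ψ holds at x, so ψ holds at x, i.e. Rxx.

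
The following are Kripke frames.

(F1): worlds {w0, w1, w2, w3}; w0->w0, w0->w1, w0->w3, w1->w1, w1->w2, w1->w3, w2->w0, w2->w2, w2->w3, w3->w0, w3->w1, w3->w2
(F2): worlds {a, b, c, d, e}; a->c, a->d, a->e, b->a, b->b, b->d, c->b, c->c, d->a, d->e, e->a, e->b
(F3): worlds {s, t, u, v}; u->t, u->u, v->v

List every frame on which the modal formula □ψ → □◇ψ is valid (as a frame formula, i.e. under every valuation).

(F1)

The schema corresponds to a generalized confluence (Geach) condition: ∀x ∀z (xRz → ∃w (xRw ∧ zRw)).
(F1): ✓.
(F2): fails — aRe but no w with aRw and eRw.
(F3): fails — uRt but no w with uRw and tRw.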